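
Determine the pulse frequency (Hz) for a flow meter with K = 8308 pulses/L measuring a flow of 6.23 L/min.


Frequency = K * Q / 60 (converting L/min to L/s).
f = 8308 * 6.23 / 60
f = 51758.84 / 60
f = 862.65 Hz

862.65 Hz


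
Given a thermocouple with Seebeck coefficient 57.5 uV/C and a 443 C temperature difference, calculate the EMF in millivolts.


The thermocouple output V = sensitivity * dT.
V = 57.5 uV/C * 443 C
V = 25472.5 uV
V = 25.473 mV

25.473 mV


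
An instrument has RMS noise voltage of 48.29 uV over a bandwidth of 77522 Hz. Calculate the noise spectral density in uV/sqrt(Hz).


Noise spectral density = Vrms / sqrt(BW).
NSD = 48.29 / sqrt(77522)
NSD = 48.29 / 278.4277
NSD = 0.1734 uV/sqrt(Hz)

0.1734 uV/sqrt(Hz)


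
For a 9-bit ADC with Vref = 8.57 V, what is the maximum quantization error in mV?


The maximum quantization error is +/- LSB/2.
LSB = Vref / 2^n = 8.57 / 512 = 0.01673828 V
Max error = LSB / 2 = 0.01673828 / 2 = 0.00836914 V
Max error = 8.3691 mV

8.3691 mV


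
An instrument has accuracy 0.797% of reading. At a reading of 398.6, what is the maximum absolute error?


Absolute error = (accuracy% / 100) * reading.
Error = (0.797 / 100) * 398.6
Error = 0.00797 * 398.6
Error = 3.1768

3.1768


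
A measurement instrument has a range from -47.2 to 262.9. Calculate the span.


Span = upper range - lower range.
Span = 262.9 - (-47.2)
Span = 310.1

310.1


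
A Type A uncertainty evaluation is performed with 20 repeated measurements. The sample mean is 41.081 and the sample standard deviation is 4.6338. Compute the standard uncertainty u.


The standard uncertainty for Type A evaluation is u = s / sqrt(n).
u = 4.6338 / sqrt(20)
u = 4.6338 / 4.4721
u = 1.0361

1.0361


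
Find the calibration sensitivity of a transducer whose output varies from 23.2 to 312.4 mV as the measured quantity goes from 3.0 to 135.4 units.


Sensitivity = (y2 - y1) / (x2 - x1).
S = (312.4 - 23.2) / (135.4 - 3.0)
S = 289.2 / 132.4
S = 2.1843 mV/unit

2.1843 mV/unit


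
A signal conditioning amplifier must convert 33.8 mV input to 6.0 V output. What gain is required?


Gain = Vout / Vin (converting to same units).
G = 6.0 V / 33.8 mV
G = 6000.0 mV / 33.8 mV
G = 177.51

177.51


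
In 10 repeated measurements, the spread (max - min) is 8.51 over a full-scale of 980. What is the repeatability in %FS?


Repeatability = (spread / full scale) * 100%.
R = (8.51 / 980) * 100
R = 0.868 %FS

0.868 %FS


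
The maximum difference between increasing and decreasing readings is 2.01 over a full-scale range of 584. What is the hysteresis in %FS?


Hysteresis = (max difference / full scale) * 100%.
H = (2.01 / 584) * 100
H = 0.344 %FS

0.344 %FS


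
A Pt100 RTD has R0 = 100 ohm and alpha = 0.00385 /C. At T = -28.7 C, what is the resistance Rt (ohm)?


The RTD equation: Rt = R0 * (1 + alpha * T).
Rt = 100 * (1 + 0.00385 * -28.7)
Rt = 100 * (1 + -0.110495)
Rt = 100 * 0.889505
Rt = 88.951 ohm

88.951 ohm


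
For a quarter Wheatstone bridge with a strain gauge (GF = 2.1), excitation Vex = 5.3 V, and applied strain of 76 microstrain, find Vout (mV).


Quarter bridge output: Vout = (GF * epsilon * Vex) / 4.
Vout = (2.1 * 76e-6 * 5.3) / 4
Vout = 0.00084588 / 4 V
Vout = 0.00021147 V = 0.2115 mV

0.2115 mV


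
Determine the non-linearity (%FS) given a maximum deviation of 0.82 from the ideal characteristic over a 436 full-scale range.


Linearity error = (max deviation / full scale) * 100%.
Linearity = (0.82 / 436) * 100
Linearity = 0.188 %FS

0.188 %FS


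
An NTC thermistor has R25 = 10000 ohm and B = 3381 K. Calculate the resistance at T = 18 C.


NTC thermistor equation: Rt = R25 * exp(B * (1/T - 1/T25)).
T in Kelvin: 291.15 K, T25 = 298.15 K
1/T - 1/T25 = 1/291.15 - 1/298.15 = 8.064e-05
B * (1/T - 1/T25) = 3381 * 8.064e-05 = 0.2726
Rt = 10000 * exp(0.2726) = 13134.3 ohm

13134.3 ohm


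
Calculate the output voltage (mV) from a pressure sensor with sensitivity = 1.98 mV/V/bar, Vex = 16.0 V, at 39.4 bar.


Output = sensitivity * Vex * P.
Vout = 1.98 * 16.0 * 39.4
Vout = 31.68 * 39.4
Vout = 1248.19 mV

1248.19 mV


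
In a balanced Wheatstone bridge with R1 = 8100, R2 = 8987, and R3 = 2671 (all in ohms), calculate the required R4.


At balance: R1*R4 = R2*R3, so R4 = R2*R3/R1.
R4 = 8987 * 2671 / 8100
R4 = 24004277 / 8100
R4 = 2963.49 ohm

2963.49 ohm


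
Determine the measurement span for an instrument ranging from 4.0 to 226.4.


Span = upper range - lower range.
Span = 226.4 - (4.0)
Span = 222.4

222.4


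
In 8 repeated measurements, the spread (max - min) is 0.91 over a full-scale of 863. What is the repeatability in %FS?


Repeatability = (spread / full scale) * 100%.
R = (0.91 / 863) * 100
R = 0.105 %FS

0.105 %FS


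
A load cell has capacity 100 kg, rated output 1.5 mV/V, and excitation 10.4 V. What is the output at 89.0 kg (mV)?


Vout = rated_output * Vex * (load / capacity).
Vout = 1.5 * 10.4 * (89.0 / 100)
Vout = 1.5 * 10.4 * 0.89
Vout = 13.884 mV

13.884 mV


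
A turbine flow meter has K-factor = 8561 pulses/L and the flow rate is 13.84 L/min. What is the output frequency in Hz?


Frequency = K * Q / 60 (converting L/min to L/s).
f = 8561 * 13.84 / 60
f = 118484.24 / 60
f = 1974.74 Hz

1974.74 Hz


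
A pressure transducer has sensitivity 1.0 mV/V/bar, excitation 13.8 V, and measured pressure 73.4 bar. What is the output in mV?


Output = sensitivity * Vex * P.
Vout = 1.0 * 13.8 * 73.4
Vout = 13.8 * 73.4
Vout = 1012.92 mV

1012.92 mV


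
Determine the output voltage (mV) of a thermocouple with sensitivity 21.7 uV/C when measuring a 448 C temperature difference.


The thermocouple output V = sensitivity * dT.
V = 21.7 uV/C * 448 C
V = 9721.6 uV
V = 9.722 mV

9.722 mV


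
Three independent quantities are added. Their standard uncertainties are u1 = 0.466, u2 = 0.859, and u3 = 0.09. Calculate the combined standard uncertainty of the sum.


For a sum of independent quantities, uc = sqrt(u1^2 + u2^2 + u3^2).
uc = sqrt(0.466^2 + 0.859^2 + 0.09^2)
uc = sqrt(0.217156 + 0.737881 + 0.0081)
uc = 0.9814

0.9814


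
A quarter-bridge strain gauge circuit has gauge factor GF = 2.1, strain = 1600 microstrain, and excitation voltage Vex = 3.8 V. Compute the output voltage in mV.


Quarter bridge output: Vout = (GF * epsilon * Vex) / 4.
Vout = (2.1 * 1600e-6 * 3.8) / 4
Vout = 0.012768 / 4 V
Vout = 0.003192 V = 3.192 mV

3.192 mV


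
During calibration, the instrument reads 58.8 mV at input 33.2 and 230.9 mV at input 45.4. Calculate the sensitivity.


Sensitivity = (y2 - y1) / (x2 - x1).
S = (230.9 - 58.8) / (45.4 - 33.2)
S = 172.1 / 12.2
S = 14.1066 mV/unit

14.1066 mV/unit


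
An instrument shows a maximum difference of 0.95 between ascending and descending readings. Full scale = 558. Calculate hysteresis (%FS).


Hysteresis = (max difference / full scale) * 100%.
H = (0.95 / 558) * 100
H = 0.17 %FS

0.17 %FS


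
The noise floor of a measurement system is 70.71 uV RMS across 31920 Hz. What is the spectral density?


Noise spectral density = Vrms / sqrt(BW).
NSD = 70.71 / sqrt(31920)
NSD = 70.71 / 178.6617
NSD = 0.3958 uV/sqrt(Hz)

0.3958 uV/sqrt(Hz)


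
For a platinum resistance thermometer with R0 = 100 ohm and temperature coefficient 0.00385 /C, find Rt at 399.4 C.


The RTD equation: Rt = R0 * (1 + alpha * T).
Rt = 100 * (1 + 0.00385 * 399.4)
Rt = 100 * (1 + 1.53769)
Rt = 100 * 2.53769
Rt = 253.769 ohm

253.769 ohm


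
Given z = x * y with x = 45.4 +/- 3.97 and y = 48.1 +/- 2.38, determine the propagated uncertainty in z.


For a product z = x*y, the relative uncertainty is:
uz/z = sqrt((ux/x)^2 + (uy/y)^2)
Relative uncertainties: ux/x = 3.97/45.4 = 0.087445
uy/y = 2.38/48.1 = 0.04948
z = 45.4 * 48.1 = 2183.7
uz = 2183.7 * sqrt(0.087445^2 + 0.04948^2) = 219.408

219.408


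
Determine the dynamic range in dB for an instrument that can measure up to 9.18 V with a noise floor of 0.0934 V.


Dynamic range = 20 * log10(Vmax / Vnoise).
DR = 20 * log10(9.18 / 0.0934)
DR = 20 * log10(98.29)
DR = 39.85 dB

39.85 dB


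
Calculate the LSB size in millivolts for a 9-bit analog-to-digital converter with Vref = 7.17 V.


The resolution (LSB) of an ADC is Vref / 2^n.
LSB = 7.17 / 2^9
LSB = 7.17 / 512
LSB = 0.01400391 V = 14.00390625 mV

14.00390625 mV


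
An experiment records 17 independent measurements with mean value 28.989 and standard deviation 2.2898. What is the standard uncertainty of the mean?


The standard uncertainty for Type A evaluation is u = s / sqrt(n).
u = 2.2898 / sqrt(17)
u = 2.2898 / 4.1231
u = 0.5554

0.5554


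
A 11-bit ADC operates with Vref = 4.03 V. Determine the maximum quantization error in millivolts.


The maximum quantization error is +/- LSB/2.
LSB = Vref / 2^n = 4.03 / 2048 = 0.00196777 V
Max error = LSB / 2 = 0.00196777 / 2 = 0.00098389 V
Max error = 0.9839 mV

0.9839 mV


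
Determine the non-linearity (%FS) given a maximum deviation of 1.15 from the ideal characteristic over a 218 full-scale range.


Linearity error = (max deviation / full scale) * 100%.
Linearity = (1.15 / 218) * 100
Linearity = 0.528 %FS

0.528 %FS


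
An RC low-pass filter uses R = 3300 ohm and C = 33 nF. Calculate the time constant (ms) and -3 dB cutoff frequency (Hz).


Time constant: tau = R * C.
tau = 3300 * 3.30e-08 = 0.0001089 s
tau = 0.1089 ms
Cutoff frequency: fc = 1 / (2*pi*R*C).
fc = 1 / (2*pi*0.0001089) = 1461.48 Hz

tau = 0.1089 ms, fc = 1461.48 Hz


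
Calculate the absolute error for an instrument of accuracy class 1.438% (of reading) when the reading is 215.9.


Absolute error = (accuracy% / 100) * reading.
Error = (1.438 / 100) * 215.9
Error = 0.01438 * 215.9
Error = 3.1046

3.1046


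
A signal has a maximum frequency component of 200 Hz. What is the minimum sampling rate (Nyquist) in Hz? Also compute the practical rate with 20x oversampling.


By Nyquist theorem, fs_min = 2 * fmax.
fs_min = 2 * 200 = 400 Hz
Practical rate = 20 * fs_min = 20 * 400 = 8000 Hz

fs_min = 400 Hz, fs_practical = 8000 Hz


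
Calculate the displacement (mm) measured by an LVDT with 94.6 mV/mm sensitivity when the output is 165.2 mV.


Displacement = Vout / sensitivity.
d = 165.2 / 94.6
d = 1.746 mm

1.746 mm


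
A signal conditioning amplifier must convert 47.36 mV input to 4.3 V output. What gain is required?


Gain = Vout / Vin (converting to same units).
G = 4.3 V / 47.36 mV
G = 4300.0 mV / 47.36 mV
G = 90.79

90.79


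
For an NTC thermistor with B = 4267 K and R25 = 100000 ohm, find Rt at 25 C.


NTC thermistor equation: Rt = R25 * exp(B * (1/T - 1/T25)).
T in Kelvin: 298.15 K, T25 = 298.15 K
1/T - 1/T25 = 1/298.15 - 1/298.15 = 0.0
B * (1/T - 1/T25) = 4267 * 0.0 = 0.0
Rt = 100000 * exp(0.0) = 100000.0 ohm

100000.0 ohm


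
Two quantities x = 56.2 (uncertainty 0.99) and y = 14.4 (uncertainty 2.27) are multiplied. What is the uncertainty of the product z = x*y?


For a product z = x*y, the relative uncertainty is:
uz/z = sqrt((ux/x)^2 + (uy/y)^2)
Relative uncertainties: ux/x = 0.99/56.2 = 0.017616
uy/y = 2.27/14.4 = 0.157639
z = 56.2 * 14.4 = 809.3
uz = 809.3 * sqrt(0.017616^2 + 0.157639^2) = 128.368

128.368


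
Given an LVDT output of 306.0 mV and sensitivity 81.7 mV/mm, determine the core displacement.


Displacement = Vout / sensitivity.
d = 306.0 / 81.7
d = 3.745 mm

3.745 mm


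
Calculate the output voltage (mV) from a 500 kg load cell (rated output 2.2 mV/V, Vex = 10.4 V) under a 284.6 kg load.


Vout = rated_output * Vex * (load / capacity).
Vout = 2.2 * 10.4 * (284.6 / 500)
Vout = 2.2 * 10.4 * 0.5692
Vout = 13.023 mV

13.023 mV


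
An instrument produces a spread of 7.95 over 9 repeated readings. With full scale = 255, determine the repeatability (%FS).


Repeatability = (spread / full scale) * 100%.
R = (7.95 / 255) * 100
R = 3.118 %FS

3.118 %FS


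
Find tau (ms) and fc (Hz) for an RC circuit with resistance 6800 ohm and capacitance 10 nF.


Time constant: tau = R * C.
tau = 6800 * 1.00e-08 = 6.8e-05 s
tau = 0.068 ms
Cutoff frequency: fc = 1 / (2*pi*R*C).
fc = 1 / (2*pi*6.8e-05) = 2340.51 Hz

tau = 0.068 ms, fc = 2340.51 Hz


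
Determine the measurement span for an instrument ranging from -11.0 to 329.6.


Span = upper range - lower range.
Span = 329.6 - (-11.0)
Span = 340.6

340.6


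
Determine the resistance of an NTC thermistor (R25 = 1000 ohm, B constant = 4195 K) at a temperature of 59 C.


NTC thermistor equation: Rt = R25 * exp(B * (1/T - 1/T25)).
T in Kelvin: 332.15 K, T25 = 298.15 K
1/T - 1/T25 = 1/332.15 - 1/298.15 = -0.00034333
B * (1/T - 1/T25) = 4195 * -0.00034333 = -1.4403
Rt = 1000 * exp(-1.4403) = 236.9 ohm

236.9 ohm


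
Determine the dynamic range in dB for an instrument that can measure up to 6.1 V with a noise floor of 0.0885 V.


Dynamic range = 20 * log10(Vmax / Vnoise).
DR = 20 * log10(6.1 / 0.0885)
DR = 20 * log10(68.93)
DR = 36.77 dB

36.77 dB


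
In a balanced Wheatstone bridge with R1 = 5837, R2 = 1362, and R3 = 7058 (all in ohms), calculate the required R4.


At balance: R1*R4 = R2*R3, so R4 = R2*R3/R1.
R4 = 1362 * 7058 / 5837
R4 = 9612996 / 5837
R4 = 1646.91 ohm

1646.91 ohm


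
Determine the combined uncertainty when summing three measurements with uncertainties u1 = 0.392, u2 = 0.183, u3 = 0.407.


For a sum of independent quantities, uc = sqrt(u1^2 + u2^2 + u3^2).
uc = sqrt(0.392^2 + 0.183^2 + 0.407^2)
uc = sqrt(0.153664 + 0.033489 + 0.165649)
uc = 0.594

0.594


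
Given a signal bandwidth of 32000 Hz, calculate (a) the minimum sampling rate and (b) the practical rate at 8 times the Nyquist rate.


By Nyquist theorem, fs_min = 2 * fmax.
fs_min = 2 * 32000 = 64000 Hz
Practical rate = 8 * fs_min = 8 * 64000 = 512000 Hz

fs_min = 64000 Hz, fs_practical = 512000 Hz


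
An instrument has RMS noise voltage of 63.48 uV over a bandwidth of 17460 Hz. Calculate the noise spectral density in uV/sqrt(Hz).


Noise spectral density = Vrms / sqrt(BW).
NSD = 63.48 / sqrt(17460)
NSD = 63.48 / 132.1363
NSD = 0.4804 uV/sqrt(Hz)

0.4804 uV/sqrt(Hz)


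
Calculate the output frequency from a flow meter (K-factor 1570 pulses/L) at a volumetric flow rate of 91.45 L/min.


Frequency = K * Q / 60 (converting L/min to L/s).
f = 1570 * 91.45 / 60
f = 143576.5 / 60
f = 2392.94 Hz

2392.94 Hz


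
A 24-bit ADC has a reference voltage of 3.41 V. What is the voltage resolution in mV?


The resolution (LSB) of an ADC is Vref / 2^n.
LSB = 3.41 / 2^24
LSB = 3.41 / 16777216
LSB = 2e-07 V = 0.00020325 mV

0.00020325 mV


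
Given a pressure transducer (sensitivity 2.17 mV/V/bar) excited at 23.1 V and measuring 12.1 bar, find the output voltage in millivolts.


Output = sensitivity * Vex * P.
Vout = 2.17 * 23.1 * 12.1
Vout = 50.127 * 12.1
Vout = 606.54 mV

606.54 mV


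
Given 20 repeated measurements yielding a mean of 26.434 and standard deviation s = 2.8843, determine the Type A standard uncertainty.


The standard uncertainty for Type A evaluation is u = s / sqrt(n).
u = 2.8843 / sqrt(20)
u = 2.8843 / 4.4721
u = 0.6449

0.6449


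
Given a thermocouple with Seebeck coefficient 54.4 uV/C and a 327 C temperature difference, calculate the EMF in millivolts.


The thermocouple output V = sensitivity * dT.
V = 54.4 uV/C * 327 C
V = 17788.8 uV
V = 17.789 mV

17.789 mV


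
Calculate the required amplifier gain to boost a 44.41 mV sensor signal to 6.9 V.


Gain = Vout / Vin (converting to same units).
G = 6.9 V / 44.41 mV
G = 6900.0 mV / 44.41 mV
G = 155.37

155.37


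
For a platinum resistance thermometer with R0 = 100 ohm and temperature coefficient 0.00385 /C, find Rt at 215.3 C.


The RTD equation: Rt = R0 * (1 + alpha * T).
Rt = 100 * (1 + 0.00385 * 215.3)
Rt = 100 * (1 + 0.828905)
Rt = 100 * 1.828905
Rt = 182.891 ohm

182.891 ohm


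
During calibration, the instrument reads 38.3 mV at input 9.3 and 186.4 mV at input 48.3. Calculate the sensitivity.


Sensitivity = (y2 - y1) / (x2 - x1).
S = (186.4 - 38.3) / (48.3 - 9.3)
S = 148.1 / 39.0
S = 3.7974 mV/unit

3.7974 mV/unit


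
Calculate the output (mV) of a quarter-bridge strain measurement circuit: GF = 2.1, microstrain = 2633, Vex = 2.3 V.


Quarter bridge output: Vout = (GF * epsilon * Vex) / 4.
Vout = (2.1 * 2633e-6 * 2.3) / 4
Vout = 0.01271739 / 4 V
Vout = 0.00317935 V = 3.1793 mV

3.1793 mV


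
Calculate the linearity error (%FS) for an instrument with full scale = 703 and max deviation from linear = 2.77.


Linearity error = (max deviation / full scale) * 100%.
Linearity = (2.77 / 703) * 100
Linearity = 0.394 %FS

0.394 %FS


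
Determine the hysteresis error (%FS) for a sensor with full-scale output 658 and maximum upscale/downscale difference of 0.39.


Hysteresis = (max difference / full scale) * 100%.
H = (0.39 / 658) * 100
H = 0.059 %FS

0.059 %FS


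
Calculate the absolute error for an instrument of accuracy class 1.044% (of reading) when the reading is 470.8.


Absolute error = (accuracy% / 100) * reading.
Error = (1.044 / 100) * 470.8
Error = 0.01044 * 470.8
Error = 4.9152

4.9152


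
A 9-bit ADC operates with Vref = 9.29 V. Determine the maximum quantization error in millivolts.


The maximum quantization error is +/- LSB/2.
LSB = Vref / 2^n = 9.29 / 512 = 0.01814453 V
Max error = LSB / 2 = 0.01814453 / 2 = 0.00907227 V
Max error = 9.0723 mV

9.0723 mV


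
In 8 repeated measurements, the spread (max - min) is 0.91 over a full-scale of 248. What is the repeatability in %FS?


Repeatability = (spread / full scale) * 100%.
R = (0.91 / 248) * 100
R = 0.367 %FS

0.367 %FS


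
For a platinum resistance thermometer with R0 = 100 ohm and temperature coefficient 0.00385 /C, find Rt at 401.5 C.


The RTD equation: Rt = R0 * (1 + alpha * T).
Rt = 100 * (1 + 0.00385 * 401.5)
Rt = 100 * (1 + 1.545775)
Rt = 100 * 2.545775
Rt = 254.577 ohm

254.577 ohm


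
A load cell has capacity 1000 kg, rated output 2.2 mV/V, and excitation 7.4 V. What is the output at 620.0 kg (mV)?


Vout = rated_output * Vex * (load / capacity).
Vout = 2.2 * 7.4 * (620.0 / 1000)
Vout = 2.2 * 7.4 * 0.62
Vout = 10.094 mV

10.094 mV


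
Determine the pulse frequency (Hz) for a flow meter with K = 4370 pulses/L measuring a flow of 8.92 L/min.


Frequency = K * Q / 60 (converting L/min to L/s).
f = 4370 * 8.92 / 60
f = 38980.4 / 60
f = 649.67 Hz

649.67 Hz


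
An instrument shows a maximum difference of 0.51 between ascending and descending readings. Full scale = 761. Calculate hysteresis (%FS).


Hysteresis = (max difference / full scale) * 100%.
H = (0.51 / 761) * 100
H = 0.067 %FS

0.067 %FS


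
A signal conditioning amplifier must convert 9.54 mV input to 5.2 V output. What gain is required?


Gain = Vout / Vin (converting to same units).
G = 5.2 V / 9.54 mV
G = 5200.0 mV / 9.54 mV
G = 545.07

545.07


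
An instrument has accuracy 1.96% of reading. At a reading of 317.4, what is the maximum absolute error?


Absolute error = (accuracy% / 100) * reading.
Error = (1.96 / 100) * 317.4
Error = 0.0196 * 317.4
Error = 6.221

6.221


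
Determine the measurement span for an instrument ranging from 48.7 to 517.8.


Span = upper range - lower range.
Span = 517.8 - (48.7)
Span = 469.1

469.1


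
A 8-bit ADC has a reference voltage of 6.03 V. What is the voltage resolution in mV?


The resolution (LSB) of an ADC is Vref / 2^n.
LSB = 6.03 / 2^8
LSB = 6.03 / 256
LSB = 0.02355469 V = 23.5546875 mV

23.5546875 mV


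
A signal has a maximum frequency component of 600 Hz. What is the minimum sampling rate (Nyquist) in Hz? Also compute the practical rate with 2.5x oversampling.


By Nyquist theorem, fs_min = 2 * fmax.
fs_min = 2 * 600 = 1200 Hz
Practical rate = 2.5 * fs_min = 2.5 * 1200 = 3000 Hz

fs_min = 1200 Hz, fs_practical = 3000 Hz


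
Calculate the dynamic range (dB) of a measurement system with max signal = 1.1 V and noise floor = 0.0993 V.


Dynamic range = 20 * log10(Vmax / Vnoise).
DR = 20 * log10(1.1 / 0.0993)
DR = 20 * log10(11.08)
DR = 20.89 dB

20.89 dB


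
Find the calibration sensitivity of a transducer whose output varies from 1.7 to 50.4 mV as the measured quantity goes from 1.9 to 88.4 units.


Sensitivity = (y2 - y1) / (x2 - x1).
S = (50.4 - 1.7) / (88.4 - 1.9)
S = 48.7 / 86.5
S = 0.563 mV/unit

0.563 mV/unit


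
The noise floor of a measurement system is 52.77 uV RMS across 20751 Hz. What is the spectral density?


Noise spectral density = Vrms / sqrt(BW).
NSD = 52.77 / sqrt(20751)
NSD = 52.77 / 144.0521
NSD = 0.3663 uV/sqrt(Hz)

0.3663 uV/sqrt(Hz)


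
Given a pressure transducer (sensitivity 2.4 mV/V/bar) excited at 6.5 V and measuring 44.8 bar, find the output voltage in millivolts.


Output = sensitivity * Vex * P.
Vout = 2.4 * 6.5 * 44.8
Vout = 15.6 * 44.8
Vout = 698.88 mV

698.88 mV


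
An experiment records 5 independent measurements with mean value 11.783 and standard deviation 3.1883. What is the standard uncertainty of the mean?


The standard uncertainty for Type A evaluation is u = s / sqrt(n).
u = 3.1883 / sqrt(5)
u = 3.1883 / 2.2361
u = 1.4259

1.4259


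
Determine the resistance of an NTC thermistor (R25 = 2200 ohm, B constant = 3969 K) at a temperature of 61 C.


NTC thermistor equation: Rt = R25 * exp(B * (1/T - 1/T25)).
T in Kelvin: 334.15 K, T25 = 298.15 K
1/T - 1/T25 = 1/334.15 - 1/298.15 = -0.00036135
B * (1/T - 1/T25) = 3969 * -0.00036135 = -1.4342
Rt = 2200 * exp(-1.4342) = 524.3 ohm

524.3 ohm


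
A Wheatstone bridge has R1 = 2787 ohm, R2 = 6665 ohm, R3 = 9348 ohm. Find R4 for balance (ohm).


At balance: R1*R4 = R2*R3, so R4 = R2*R3/R1.
R4 = 6665 * 9348 / 2787
R4 = 62304420 / 2787
R4 = 22355.37 ohm

22355.37 ohm


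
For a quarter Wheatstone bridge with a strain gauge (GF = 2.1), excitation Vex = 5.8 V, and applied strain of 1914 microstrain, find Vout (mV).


Quarter bridge output: Vout = (GF * epsilon * Vex) / 4.
Vout = (2.1 * 1914e-6 * 5.8) / 4
Vout = 0.02331252 / 4 V
Vout = 0.00582813 V = 5.8281 mV

5.8281 mV


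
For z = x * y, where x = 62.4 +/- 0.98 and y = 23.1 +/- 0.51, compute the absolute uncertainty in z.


For a product z = x*y, the relative uncertainty is:
uz/z = sqrt((ux/x)^2 + (uy/y)^2)
Relative uncertainties: ux/x = 0.98/62.4 = 0.015705
uy/y = 0.51/23.1 = 0.022078
z = 62.4 * 23.1 = 1441.4
uz = 1441.4 * sqrt(0.015705^2 + 0.022078^2) = 39.054

39.054


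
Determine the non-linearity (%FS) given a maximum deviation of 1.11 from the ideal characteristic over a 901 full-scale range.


Linearity error = (max deviation / full scale) * 100%.
Linearity = (1.11 / 901) * 100
Linearity = 0.123 %FS

0.123 %FS


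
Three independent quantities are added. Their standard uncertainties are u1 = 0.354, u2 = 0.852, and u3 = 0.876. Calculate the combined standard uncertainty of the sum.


For a sum of independent quantities, uc = sqrt(u1^2 + u2^2 + u3^2).
uc = sqrt(0.354^2 + 0.852^2 + 0.876^2)
uc = sqrt(0.125316 + 0.725904 + 0.767376)
uc = 1.2722

1.2722


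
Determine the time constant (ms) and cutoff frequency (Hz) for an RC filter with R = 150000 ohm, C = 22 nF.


Time constant: tau = R * C.
tau = 150000 * 2.20e-08 = 0.0033 s
tau = 3.3 ms
Cutoff frequency: fc = 1 / (2*pi*R*C).
fc = 1 / (2*pi*0.0033) = 48.23 Hz

tau = 3.3 ms, fc = 48.23 Hz


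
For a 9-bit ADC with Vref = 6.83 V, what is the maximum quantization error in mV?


The maximum quantization error is +/- LSB/2.
LSB = Vref / 2^n = 6.83 / 512 = 0.01333984 V
Max error = LSB / 2 = 0.01333984 / 2 = 0.00666992 V
Max error = 6.6699 mV

6.6699 mV


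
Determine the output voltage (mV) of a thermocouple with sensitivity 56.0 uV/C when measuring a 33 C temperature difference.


The thermocouple output V = sensitivity * dT.
V = 56.0 uV/C * 33 C
V = 1848.0 uV
V = 1.848 mV

1.848 mV


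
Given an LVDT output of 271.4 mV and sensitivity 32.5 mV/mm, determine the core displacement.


Displacement = Vout / sensitivity.
d = 271.4 / 32.5
d = 8.351 mm

8.351 mm


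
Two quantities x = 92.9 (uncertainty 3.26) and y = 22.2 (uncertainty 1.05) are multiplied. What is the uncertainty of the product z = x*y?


For a product z = x*y, the relative uncertainty is:
uz/z = sqrt((ux/x)^2 + (uy/y)^2)
Relative uncertainties: ux/x = 3.26/92.9 = 0.035091
uy/y = 1.05/22.2 = 0.047297
z = 92.9 * 22.2 = 2062.4
uz = 2062.4 * sqrt(0.035091^2 + 0.047297^2) = 121.461

121.461


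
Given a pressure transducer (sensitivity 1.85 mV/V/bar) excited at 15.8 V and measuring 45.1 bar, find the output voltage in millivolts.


Output = sensitivity * Vex * P.
Vout = 1.85 * 15.8 * 45.1
Vout = 29.23 * 45.1
Vout = 1318.27 mV

1318.27 mV


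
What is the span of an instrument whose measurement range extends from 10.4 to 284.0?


Span = upper range - lower range.
Span = 284.0 - (10.4)
Span = 273.6

273.6


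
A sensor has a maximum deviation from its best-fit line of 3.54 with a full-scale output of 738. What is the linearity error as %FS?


Linearity error = (max deviation / full scale) * 100%.
Linearity = (3.54 / 738) * 100
Linearity = 0.48 %FS

0.48 %FS


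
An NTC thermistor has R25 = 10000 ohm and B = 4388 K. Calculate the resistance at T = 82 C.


NTC thermistor equation: Rt = R25 * exp(B * (1/T - 1/T25)).
T in Kelvin: 355.15 K, T25 = 298.15 K
1/T - 1/T25 = 1/355.15 - 1/298.15 = -0.0005383
B * (1/T - 1/T25) = 4388 * -0.0005383 = -2.3621
Rt = 10000 * exp(-2.3621) = 942.2 ohm

942.2 ohm


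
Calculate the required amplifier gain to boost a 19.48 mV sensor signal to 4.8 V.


Gain = Vout / Vin (converting to same units).
G = 4.8 V / 19.48 mV
G = 4800.0 mV / 19.48 mV
G = 246.41

246.41


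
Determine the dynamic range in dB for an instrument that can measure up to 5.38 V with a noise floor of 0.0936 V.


Dynamic range = 20 * log10(Vmax / Vnoise).
DR = 20 * log10(5.38 / 0.0936)
DR = 20 * log10(57.48)
DR = 35.19 dB

35.19 dB


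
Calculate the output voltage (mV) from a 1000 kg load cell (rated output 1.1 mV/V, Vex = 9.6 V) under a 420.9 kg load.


Vout = rated_output * Vex * (load / capacity).
Vout = 1.1 * 9.6 * (420.9 / 1000)
Vout = 1.1 * 9.6 * 0.4209
Vout = 4.445 mV

4.445 mV


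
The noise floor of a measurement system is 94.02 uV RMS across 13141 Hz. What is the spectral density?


Noise spectral density = Vrms / sqrt(BW).
NSD = 94.02 / sqrt(13141)
NSD = 94.02 / 114.6342
NSD = 0.8202 uV/sqrt(Hz)

0.8202 uV/sqrt(Hz)


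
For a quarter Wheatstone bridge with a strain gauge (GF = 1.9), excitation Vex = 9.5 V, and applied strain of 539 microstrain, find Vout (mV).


Quarter bridge output: Vout = (GF * epsilon * Vex) / 4.
Vout = (1.9 * 539e-6 * 9.5) / 4
Vout = 0.00972895 / 4 V
Vout = 0.00243224 V = 2.4322 mV

2.4322 mV


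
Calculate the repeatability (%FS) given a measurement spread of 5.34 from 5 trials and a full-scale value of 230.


Repeatability = (spread / full scale) * 100%.
R = (5.34 / 230) * 100
R = 2.322 %FS

2.322 %FS


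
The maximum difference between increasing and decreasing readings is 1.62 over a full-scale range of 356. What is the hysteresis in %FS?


Hysteresis = (max difference / full scale) * 100%.
H = (1.62 / 356) * 100
H = 0.455 %FS

0.455 %FS


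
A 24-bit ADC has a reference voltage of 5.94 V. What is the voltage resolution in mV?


The resolution (LSB) of an ADC is Vref / 2^n.
LSB = 5.94 / 2^24
LSB = 5.94 / 16777216
LSB = 3.5e-07 V = 0.00035405 mV

0.00035405 mV


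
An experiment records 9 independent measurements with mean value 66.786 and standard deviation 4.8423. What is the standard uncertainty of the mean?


The standard uncertainty for Type A evaluation is u = s / sqrt(n).
u = 4.8423 / sqrt(9)
u = 4.8423 / 3.0
u = 1.6141

1.6141


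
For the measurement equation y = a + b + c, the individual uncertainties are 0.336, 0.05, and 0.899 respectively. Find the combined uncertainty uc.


For a sum of independent quantities, uc = sqrt(u1^2 + u2^2 + u3^2).
uc = sqrt(0.336^2 + 0.05^2 + 0.899^2)
uc = sqrt(0.112896 + 0.0025 + 0.808201)
uc = 0.961

0.961


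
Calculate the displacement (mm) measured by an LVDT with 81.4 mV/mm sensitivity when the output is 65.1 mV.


Displacement = Vout / sensitivity.
d = 65.1 / 81.4
d = 0.8 mm

0.8 mm


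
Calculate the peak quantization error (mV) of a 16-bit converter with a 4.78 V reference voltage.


The maximum quantization error is +/- LSB/2.
LSB = Vref / 2^n = 4.78 / 65536 = 7.294e-05 V
Max error = LSB / 2 = 7.294e-05 / 2 = 3.647e-05 V
Max error = 0.0365 mV

0.0365 mV


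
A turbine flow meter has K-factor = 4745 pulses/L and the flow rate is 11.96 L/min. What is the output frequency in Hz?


Frequency = K * Q / 60 (converting L/min to L/s).
f = 4745 * 11.96 / 60
f = 56750.2 / 60
f = 945.84 Hz

945.84 Hz


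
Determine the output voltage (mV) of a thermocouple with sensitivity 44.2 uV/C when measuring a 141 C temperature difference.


The thermocouple output V = sensitivity * dT.
V = 44.2 uV/C * 141 C
V = 6232.2 uV
V = 6.232 mV

6.232 mV


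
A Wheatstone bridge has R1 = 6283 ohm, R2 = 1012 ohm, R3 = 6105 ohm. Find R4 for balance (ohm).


At balance: R1*R4 = R2*R3, so R4 = R2*R3/R1.
R4 = 1012 * 6105 / 6283
R4 = 6178260 / 6283
R4 = 983.33 ohm

983.33 ohm


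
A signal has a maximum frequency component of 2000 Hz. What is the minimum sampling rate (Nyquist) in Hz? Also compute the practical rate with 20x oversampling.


By Nyquist theorem, fs_min = 2 * fmax.
fs_min = 2 * 2000 = 4000 Hz
Practical rate = 20 * fs_min = 20 * 4000 = 80000 Hz

fs_min = 4000 Hz, fs_practical = 80000 Hz


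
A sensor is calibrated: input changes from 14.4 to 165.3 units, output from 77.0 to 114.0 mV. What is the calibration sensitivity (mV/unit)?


Sensitivity = (y2 - y1) / (x2 - x1).
S = (114.0 - 77.0) / (165.3 - 14.4)
S = 37.0 / 150.9
S = 0.2452 mV/unit

0.2452 mV/unit


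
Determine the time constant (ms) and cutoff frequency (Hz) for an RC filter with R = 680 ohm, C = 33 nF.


Time constant: tau = R * C.
tau = 680 * 3.30e-08 = 2.244e-05 s
tau = 0.0224 ms
Cutoff frequency: fc = 1 / (2*pi*R*C).
fc = 1 / (2*pi*2.244e-05) = 7092.47 Hz

tau = 0.0224 ms, fc = 7092.47 Hz


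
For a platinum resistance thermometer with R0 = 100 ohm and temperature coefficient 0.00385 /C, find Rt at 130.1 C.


The RTD equation: Rt = R0 * (1 + alpha * T).
Rt = 100 * (1 + 0.00385 * 130.1)
Rt = 100 * (1 + 0.500885)
Rt = 100 * 1.500885
Rt = 150.089 ohm

150.089 ohm


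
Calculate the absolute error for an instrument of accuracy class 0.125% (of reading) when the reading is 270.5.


Absolute error = (accuracy% / 100) * reading.
Error = (0.125 / 100) * 270.5
Error = 0.00125 * 270.5
Error = 0.3381

0.3381


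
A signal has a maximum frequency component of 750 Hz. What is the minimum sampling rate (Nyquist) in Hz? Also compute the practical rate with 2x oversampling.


By Nyquist theorem, fs_min = 2 * fmax.
fs_min = 2 * 750 = 1500 Hz
Practical rate = 2 * fs_min = 2 * 1500 = 3000 Hz

fs_min = 1500 Hz, fs_practical = 3000 Hz


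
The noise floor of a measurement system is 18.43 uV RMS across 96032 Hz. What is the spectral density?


Noise spectral density = Vrms / sqrt(BW).
NSD = 18.43 / sqrt(96032)
NSD = 18.43 / 309.8903
NSD = 0.0595 uV/sqrt(Hz)

0.0595 uV/sqrt(Hz)


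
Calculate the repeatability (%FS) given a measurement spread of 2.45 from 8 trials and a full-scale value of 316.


Repeatability = (spread / full scale) * 100%.
R = (2.45 / 316) * 100
R = 0.775 %FS

0.775 %FS


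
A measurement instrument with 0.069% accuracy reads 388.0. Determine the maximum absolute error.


Absolute error = (accuracy% / 100) * reading.
Error = (0.069 / 100) * 388.0
Error = 0.00069 * 388.0
Error = 0.2677

0.2677


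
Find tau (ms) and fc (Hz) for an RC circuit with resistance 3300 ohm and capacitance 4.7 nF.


Time constant: tau = R * C.
tau = 3300 * 4.70e-09 = 1.551e-05 s
tau = 0.0155 ms
Cutoff frequency: fc = 1 / (2*pi*R*C).
fc = 1 / (2*pi*1.551e-05) = 10261.44 Hz

tau = 0.0155 ms, fc = 10261.44 Hz


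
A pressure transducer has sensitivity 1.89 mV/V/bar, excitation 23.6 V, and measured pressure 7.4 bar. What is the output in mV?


Output = sensitivity * Vex * P.
Vout = 1.89 * 23.6 * 7.4
Vout = 44.604 * 7.4
Vout = 330.07 mV

330.07 mV


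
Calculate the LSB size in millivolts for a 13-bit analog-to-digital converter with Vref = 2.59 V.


The resolution (LSB) of an ADC is Vref / 2^n.
LSB = 2.59 / 2^13
LSB = 2.59 / 8192
LSB = 0.00031616 V = 0.31616211 mV

0.31616211 mV


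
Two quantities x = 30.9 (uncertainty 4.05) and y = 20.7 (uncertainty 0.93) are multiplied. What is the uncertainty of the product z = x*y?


For a product z = x*y, the relative uncertainty is:
uz/z = sqrt((ux/x)^2 + (uy/y)^2)
Relative uncertainties: ux/x = 4.05/30.9 = 0.131068
uy/y = 0.93/20.7 = 0.044928
z = 30.9 * 20.7 = 639.6
uz = 639.6 * sqrt(0.131068^2 + 0.044928^2) = 88.623

88.623


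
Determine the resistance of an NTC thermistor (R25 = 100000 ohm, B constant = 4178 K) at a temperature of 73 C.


NTC thermistor equation: Rt = R25 * exp(B * (1/T - 1/T25)).
T in Kelvin: 346.15 K, T25 = 298.15 K
1/T - 1/T25 = 1/346.15 - 1/298.15 = -0.0004651
B * (1/T - 1/T25) = 4178 * -0.0004651 = -1.9432
Rt = 100000 * exp(-1.9432) = 14324.9 ohm

14324.9 ohm


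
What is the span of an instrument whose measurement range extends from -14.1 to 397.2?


Span = upper range - lower range.
Span = 397.2 - (-14.1)
Span = 411.3

411.3


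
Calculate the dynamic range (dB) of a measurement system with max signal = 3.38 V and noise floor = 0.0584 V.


Dynamic range = 20 * log10(Vmax / Vnoise).
DR = 20 * log10(3.38 / 0.0584)
DR = 20 * log10(57.88)
DR = 35.25 dB

35.25 dB


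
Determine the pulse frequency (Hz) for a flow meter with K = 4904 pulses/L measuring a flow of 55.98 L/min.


Frequency = K * Q / 60 (converting L/min to L/s).
f = 4904 * 55.98 / 60
f = 274525.92 / 60
f = 4575.43 Hz

4575.43 Hz


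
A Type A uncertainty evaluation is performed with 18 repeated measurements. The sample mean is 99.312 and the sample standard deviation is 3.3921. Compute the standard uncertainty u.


The standard uncertainty for Type A evaluation is u = s / sqrt(n).
u = 3.3921 / sqrt(18)
u = 3.3921 / 4.2426
u = 0.7995

0.7995


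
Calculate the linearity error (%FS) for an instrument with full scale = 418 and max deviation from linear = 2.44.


Linearity error = (max deviation / full scale) * 100%.
Linearity = (2.44 / 418) * 100
Linearity = 0.584 %FS

0.584 %FS


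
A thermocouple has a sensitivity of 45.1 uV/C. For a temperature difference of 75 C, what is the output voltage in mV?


The thermocouple output V = sensitivity * dT.
V = 45.1 uV/C * 75 C
V = 3382.5 uV
V = 3.382 mV

3.382 mV


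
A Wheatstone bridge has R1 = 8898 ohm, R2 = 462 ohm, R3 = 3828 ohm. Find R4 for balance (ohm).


At balance: R1*R4 = R2*R3, so R4 = R2*R3/R1.
R4 = 462 * 3828 / 8898
R4 = 1768536 / 8898
R4 = 198.76 ohm

198.76 ohm


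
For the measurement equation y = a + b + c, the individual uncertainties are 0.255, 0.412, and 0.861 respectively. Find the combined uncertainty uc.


For a sum of independent quantities, uc = sqrt(u1^2 + u2^2 + u3^2).
uc = sqrt(0.255^2 + 0.412^2 + 0.861^2)
uc = sqrt(0.065025 + 0.169744 + 0.741321)
uc = 0.988

0.988


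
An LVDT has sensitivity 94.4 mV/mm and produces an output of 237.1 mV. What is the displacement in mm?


Displacement = Vout / sensitivity.
d = 237.1 / 94.4
d = 2.512 mm

2.512 mm


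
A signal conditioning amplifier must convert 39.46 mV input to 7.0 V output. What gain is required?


Gain = Vout / Vin (converting to same units).
G = 7.0 V / 39.46 mV
G = 7000.0 mV / 39.46 mV
G = 177.39

177.39


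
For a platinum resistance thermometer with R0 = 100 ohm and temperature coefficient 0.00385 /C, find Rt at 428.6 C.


The RTD equation: Rt = R0 * (1 + alpha * T).
Rt = 100 * (1 + 0.00385 * 428.6)
Rt = 100 * (1 + 1.65011)
Rt = 100 * 2.65011
Rt = 265.011 ohm

265.011 ohm


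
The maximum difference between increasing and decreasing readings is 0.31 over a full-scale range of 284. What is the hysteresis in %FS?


Hysteresis = (max difference / full scale) * 100%.
H = (0.31 / 284) * 100
H = 0.109 %FS

0.109 %FS


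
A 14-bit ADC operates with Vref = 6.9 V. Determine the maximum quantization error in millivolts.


The maximum quantization error is +/- LSB/2.
LSB = Vref / 2^n = 6.9 / 16384 = 0.00042114 V
Max error = LSB / 2 = 0.00042114 / 2 = 0.00021057 V
Max error = 0.2106 mV

0.2106 mV


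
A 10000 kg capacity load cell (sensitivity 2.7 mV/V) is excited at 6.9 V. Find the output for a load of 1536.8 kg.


Vout = rated_output * Vex * (load / capacity).
Vout = 2.7 * 6.9 * (1536.8 / 10000)
Vout = 2.7 * 6.9 * 0.15368
Vout = 2.863 mV

2.863 mV


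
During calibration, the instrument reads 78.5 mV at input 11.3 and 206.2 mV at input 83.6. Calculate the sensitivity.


Sensitivity = (y2 - y1) / (x2 - x1).
S = (206.2 - 78.5) / (83.6 - 11.3)
S = 127.7 / 72.3
S = 1.7663 mV/unit

1.7663 mV/unit


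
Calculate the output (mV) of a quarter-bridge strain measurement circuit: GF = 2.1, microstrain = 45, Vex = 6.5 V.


Quarter bridge output: Vout = (GF * epsilon * Vex) / 4.
Vout = (2.1 * 45e-6 * 6.5) / 4
Vout = 0.00061425 / 4 V
Vout = 0.00015356 V = 0.1536 mV

0.1536 mV


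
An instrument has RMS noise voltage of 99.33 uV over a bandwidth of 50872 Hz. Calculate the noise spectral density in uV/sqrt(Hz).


Noise spectral density = Vrms / sqrt(BW).
NSD = 99.33 / sqrt(50872)
NSD = 99.33 / 225.5482
NSD = 0.4404 uV/sqrt(Hz)

0.4404 uV/sqrt(Hz)


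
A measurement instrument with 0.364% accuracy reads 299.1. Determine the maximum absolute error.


Absolute error = (accuracy% / 100) * reading.
Error = (0.364 / 100) * 299.1
Error = 0.00364 * 299.1
Error = 1.0887

1.0887


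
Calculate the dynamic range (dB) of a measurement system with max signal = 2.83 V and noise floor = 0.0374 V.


Dynamic range = 20 * log10(Vmax / Vnoise).
DR = 20 * log10(2.83 / 0.0374)
DR = 20 * log10(75.67)
DR = 37.58 dB

37.58 dB


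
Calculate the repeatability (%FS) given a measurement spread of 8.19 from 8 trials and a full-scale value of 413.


Repeatability = (spread / full scale) * 100%.
R = (8.19 / 413) * 100
R = 1.983 %FS

1.983 %FS


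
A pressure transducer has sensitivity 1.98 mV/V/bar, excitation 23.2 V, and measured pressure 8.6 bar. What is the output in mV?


Output = sensitivity * Vex * P.
Vout = 1.98 * 23.2 * 8.6
Vout = 45.936 * 8.6
Vout = 395.05 mV

395.05 mV


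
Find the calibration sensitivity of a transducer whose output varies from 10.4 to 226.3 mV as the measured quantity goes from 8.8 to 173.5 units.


Sensitivity = (y2 - y1) / (x2 - x1).
S = (226.3 - 10.4) / (173.5 - 8.8)
S = 215.9 / 164.7
S = 1.3109 mV/unit

1.3109 mV/unit


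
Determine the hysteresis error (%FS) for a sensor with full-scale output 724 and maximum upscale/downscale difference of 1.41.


Hysteresis = (max difference / full scale) * 100%.
H = (1.41 / 724) * 100
H = 0.195 %FS

0.195 %FS


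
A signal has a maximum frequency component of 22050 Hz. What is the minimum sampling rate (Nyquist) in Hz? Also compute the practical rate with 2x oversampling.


By Nyquist theorem, fs_min = 2 * fmax.
fs_min = 2 * 22050 = 44100 Hz
Practical rate = 2 * fs_min = 2 * 44100 = 88200 Hz

fs_min = 44100 Hz, fs_practical = 88200 Hz


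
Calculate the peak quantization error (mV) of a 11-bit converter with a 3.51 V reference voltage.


The maximum quantization error is +/- LSB/2.
LSB = Vref / 2^n = 3.51 / 2048 = 0.00171387 V
Max error = LSB / 2 = 0.00171387 / 2 = 0.00085693 V
Max error = 0.8569 mV

0.8569 mV


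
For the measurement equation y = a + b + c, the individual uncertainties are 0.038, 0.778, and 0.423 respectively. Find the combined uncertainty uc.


For a sum of independent quantities, uc = sqrt(u1^2 + u2^2 + u3^2).
uc = sqrt(0.038^2 + 0.778^2 + 0.423^2)
uc = sqrt(0.001444 + 0.605284 + 0.178929)
uc = 0.8864

0.8864
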